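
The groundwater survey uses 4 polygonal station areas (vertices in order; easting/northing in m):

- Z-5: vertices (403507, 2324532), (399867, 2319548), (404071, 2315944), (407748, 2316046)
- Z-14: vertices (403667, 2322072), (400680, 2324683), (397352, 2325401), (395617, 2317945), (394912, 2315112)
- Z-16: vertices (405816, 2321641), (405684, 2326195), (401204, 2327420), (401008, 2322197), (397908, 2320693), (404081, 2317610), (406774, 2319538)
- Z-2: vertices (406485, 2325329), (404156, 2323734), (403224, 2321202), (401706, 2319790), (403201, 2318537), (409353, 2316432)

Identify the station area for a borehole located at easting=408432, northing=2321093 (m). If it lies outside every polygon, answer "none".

none

Cast a ray rightward from (408432, 2321093). For each polygon, the edges (by vertex number in listed order) whose endpoints lie on opposite sides of northing = 2321093, where each meets that height, and whether that is right or left of the point:
Z-5: 1–2 at easting≈400995.4 (left), 4–1 at easting≈405225.7 (left) → 0 crossings.
Z-14: 3–4 at easting≈396349.5 (left), 5–1 at easting≈402435.5 (left) → 0 crossings.
Z-16: 4–5 at easting≈398732.5 (left), 7–1 at easting≈406065.6 (left) → 0 crossings.
Z-2: 3–4 at easting≈403106.8 (left), 6–1 at easting≈407850.5 (left) → 0 crossings.
All counts are even, so the point lies outside every listed polygon.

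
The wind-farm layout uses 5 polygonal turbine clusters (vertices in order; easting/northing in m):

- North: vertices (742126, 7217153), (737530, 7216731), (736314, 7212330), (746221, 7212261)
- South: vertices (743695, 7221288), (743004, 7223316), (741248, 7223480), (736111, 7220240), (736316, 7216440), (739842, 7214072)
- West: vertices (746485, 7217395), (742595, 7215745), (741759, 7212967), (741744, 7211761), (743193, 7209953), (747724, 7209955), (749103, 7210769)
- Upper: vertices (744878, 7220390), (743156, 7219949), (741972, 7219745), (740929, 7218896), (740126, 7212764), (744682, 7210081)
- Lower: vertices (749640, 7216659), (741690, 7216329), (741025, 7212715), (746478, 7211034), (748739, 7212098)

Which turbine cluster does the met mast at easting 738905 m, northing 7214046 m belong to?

North

Cast a ray rightward from (738905, 7214046). For each polygon, the edges (by vertex number in listed order) whose endpoints lie on opposite sides of northing = 7214046, where each meets that height, and whether that is right or left of the point:
North: 2–3 at easting≈736788.1 (left), 4–1 at easting≈744726.8 (right) → 1 crossing.
South: no edge straddles that height → 0 crossings.
West: 2–3 at easting≈742083.7 (right), 7–1 at easting≈747808.2 (right) → 2 crossings.
Upper: 4–5 at easting≈740293.9 (right), 6–1 at easting≈744757.4 (right) → 2 crossings.
Lower: 2–3 at easting≈741269.9 (right), 5–1 at easting≈749123.8 (right) → 2 crossings.
Only North has an odd count, so the point is inside North.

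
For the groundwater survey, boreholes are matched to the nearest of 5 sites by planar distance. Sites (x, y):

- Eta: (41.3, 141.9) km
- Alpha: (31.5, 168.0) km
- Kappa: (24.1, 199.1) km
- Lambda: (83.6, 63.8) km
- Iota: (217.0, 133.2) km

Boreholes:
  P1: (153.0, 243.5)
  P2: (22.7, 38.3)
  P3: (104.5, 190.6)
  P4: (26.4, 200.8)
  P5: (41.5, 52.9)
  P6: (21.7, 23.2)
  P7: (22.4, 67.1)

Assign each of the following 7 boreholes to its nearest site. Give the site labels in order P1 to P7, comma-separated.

Iota, Lambda, Alpha, Kappa, Lambda, Lambda, Lambda

P1 → Iota (d²=16262.09)
P2 → Lambda (d²=4359.06)
P3 → Alpha (d²=5839.76)
P4 → Kappa (d²=8.18)
P5 → Lambda (d²=1891.22)
P6 → Lambda (d²=5479.97)
P7 → Lambda (d²=3756.33)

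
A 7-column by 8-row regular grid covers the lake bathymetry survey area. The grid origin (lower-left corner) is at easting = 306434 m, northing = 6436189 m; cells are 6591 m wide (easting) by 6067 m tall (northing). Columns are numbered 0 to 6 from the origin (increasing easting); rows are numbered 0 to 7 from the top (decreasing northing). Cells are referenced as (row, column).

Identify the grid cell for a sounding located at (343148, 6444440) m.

Column index: ⌊(343148 − 306434) / 6591⌋ = ⌊5.570⌋ = 5
Row offset from origin: ⌊(6444440 − 6436189) / 6067⌋ = ⌊1.360⌋ = 1 → row 6 (counted from top)

(6, 5)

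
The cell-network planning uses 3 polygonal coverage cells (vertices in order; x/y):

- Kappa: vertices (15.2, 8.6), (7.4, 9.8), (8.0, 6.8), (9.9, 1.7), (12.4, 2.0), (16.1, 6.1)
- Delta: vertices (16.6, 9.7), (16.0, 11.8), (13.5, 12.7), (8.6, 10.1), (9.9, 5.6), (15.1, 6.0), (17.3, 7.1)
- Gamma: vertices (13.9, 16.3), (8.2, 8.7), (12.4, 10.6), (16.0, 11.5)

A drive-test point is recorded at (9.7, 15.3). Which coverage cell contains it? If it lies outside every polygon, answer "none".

none

Cast a ray rightward from (9.7, 15.3). For each polygon, the edges (by vertex number in listed order) whose endpoints lie on opposite sides of y = 15.3, where each meets that height, and whether that is right or left of the point:
Kappa: no edge straddles that height → 0 crossings.
Delta: no edge straddles that height → 0 crossings.
Gamma: 1–2 at x≈13.15 (right), 4–1 at x≈14.34 (right) → 2 crossings.
All counts are even, so the point lies outside every listed polygon.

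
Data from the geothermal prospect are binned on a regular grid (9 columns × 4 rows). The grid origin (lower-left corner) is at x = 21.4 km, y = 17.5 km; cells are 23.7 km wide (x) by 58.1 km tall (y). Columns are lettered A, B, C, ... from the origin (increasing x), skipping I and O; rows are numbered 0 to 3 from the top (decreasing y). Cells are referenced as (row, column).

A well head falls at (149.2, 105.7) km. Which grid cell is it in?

Column index: ⌊(149.2 − 21.4) / 23.7⌋ = ⌊5.392⌋ = 5 → column F
Row offset from origin: ⌊(105.7 − 17.5) / 58.1⌋ = ⌊1.518⌋ = 1 → row 2 (counted from top)

(2, F)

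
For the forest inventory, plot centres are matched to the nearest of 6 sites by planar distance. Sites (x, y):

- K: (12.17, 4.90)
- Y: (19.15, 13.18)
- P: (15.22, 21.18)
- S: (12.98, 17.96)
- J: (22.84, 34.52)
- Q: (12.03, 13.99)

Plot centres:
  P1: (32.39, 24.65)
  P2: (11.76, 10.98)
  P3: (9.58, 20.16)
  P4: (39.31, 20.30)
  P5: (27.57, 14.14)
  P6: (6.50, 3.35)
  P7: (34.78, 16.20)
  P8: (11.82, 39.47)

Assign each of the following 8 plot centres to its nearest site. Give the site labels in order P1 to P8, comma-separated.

P1 → J (d²=188.62)
P2 → Q (d²=9.13)
P3 → S (d²=16.40)
P4 → Y (d²=457.12)
P5 → Y (d²=71.82)
P6 → K (d²=34.55)
P7 → Y (d²=253.42)
P8 → J (d²=145.94)

J, Q, S, Y, Y, K, Y, J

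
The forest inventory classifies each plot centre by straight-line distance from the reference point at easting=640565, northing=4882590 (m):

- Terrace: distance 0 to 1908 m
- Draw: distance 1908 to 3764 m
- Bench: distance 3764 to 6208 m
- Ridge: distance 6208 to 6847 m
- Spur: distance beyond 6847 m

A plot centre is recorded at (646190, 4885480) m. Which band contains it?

Ridge

Distance = √((646190−640565)² + (4885480−4882590)²) = √(31640625.000 + 8352100.000) = 6323.980 m.
6208 ≤ 6323.980 < 6847 → Ridge.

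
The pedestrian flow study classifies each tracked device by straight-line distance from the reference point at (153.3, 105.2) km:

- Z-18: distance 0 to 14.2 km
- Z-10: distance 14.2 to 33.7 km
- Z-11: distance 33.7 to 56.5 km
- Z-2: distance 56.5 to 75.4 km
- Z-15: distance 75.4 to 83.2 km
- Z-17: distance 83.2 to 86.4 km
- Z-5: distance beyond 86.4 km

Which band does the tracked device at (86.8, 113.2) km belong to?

Z-2

Distance = √((86.8−153.3)² + (113.2−105.2)²) = √(4422.250 + 64.000) = 66.979 km.
56.5 ≤ 66.979 < 75.4 → Z-2.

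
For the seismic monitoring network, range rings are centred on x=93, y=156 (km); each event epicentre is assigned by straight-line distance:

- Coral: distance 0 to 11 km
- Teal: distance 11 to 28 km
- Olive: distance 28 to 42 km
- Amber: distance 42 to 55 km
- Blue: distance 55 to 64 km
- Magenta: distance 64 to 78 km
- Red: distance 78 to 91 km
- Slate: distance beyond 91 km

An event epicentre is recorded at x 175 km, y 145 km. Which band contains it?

Red

Distance = √((175−93)² + (145−156)²) = √(6724.000 + 121.000) = 82.735 km.
78 ≤ 82.735 < 91 → Red.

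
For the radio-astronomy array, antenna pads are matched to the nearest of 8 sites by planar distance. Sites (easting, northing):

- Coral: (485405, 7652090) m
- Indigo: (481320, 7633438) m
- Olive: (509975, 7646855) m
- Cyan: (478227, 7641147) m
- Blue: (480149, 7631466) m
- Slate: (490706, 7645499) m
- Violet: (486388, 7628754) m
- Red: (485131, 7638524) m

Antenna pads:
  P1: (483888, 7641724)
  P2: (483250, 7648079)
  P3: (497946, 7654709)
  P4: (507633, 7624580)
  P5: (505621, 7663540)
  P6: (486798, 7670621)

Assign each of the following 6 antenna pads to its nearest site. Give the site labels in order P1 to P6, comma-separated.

Red, Coral, Slate, Violet, Olive, Coral

P1 → Red (d²=11785049.00)
P2 → Coral (d²=20732146.00)
P3 → Slate (d²=137241700.00)
P4 → Violet (d²=468772301.00)
P5 → Olive (d²=297346541.00)
P6 → Coral (d²=345338410.00)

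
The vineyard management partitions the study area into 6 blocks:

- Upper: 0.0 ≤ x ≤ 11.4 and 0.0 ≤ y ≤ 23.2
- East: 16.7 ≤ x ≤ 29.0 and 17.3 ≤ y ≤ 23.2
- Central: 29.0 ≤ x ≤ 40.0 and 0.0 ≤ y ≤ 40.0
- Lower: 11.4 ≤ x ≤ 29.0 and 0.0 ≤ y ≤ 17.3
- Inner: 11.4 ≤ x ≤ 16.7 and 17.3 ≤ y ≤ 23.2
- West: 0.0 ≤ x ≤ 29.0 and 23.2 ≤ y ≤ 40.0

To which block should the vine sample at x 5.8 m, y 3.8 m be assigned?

The point has x = 5.8 and y = 3.8.
Only Upper satisfies 0.0 ≤ x ≤ 11.4 and 0.0 ≤ y ≤ 23.2.

Upper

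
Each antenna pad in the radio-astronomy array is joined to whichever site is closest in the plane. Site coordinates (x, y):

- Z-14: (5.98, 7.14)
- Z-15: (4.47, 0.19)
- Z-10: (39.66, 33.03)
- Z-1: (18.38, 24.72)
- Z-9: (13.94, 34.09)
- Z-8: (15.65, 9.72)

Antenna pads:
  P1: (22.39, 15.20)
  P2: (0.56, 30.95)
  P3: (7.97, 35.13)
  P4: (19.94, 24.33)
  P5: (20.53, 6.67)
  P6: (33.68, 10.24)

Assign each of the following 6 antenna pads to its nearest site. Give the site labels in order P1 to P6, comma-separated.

P1 → Z-8 (d²=75.46)
P2 → Z-9 (d²=188.88)
P3 → Z-9 (d²=36.72)
P4 → Z-1 (d²=2.59)
P5 → Z-8 (d²=33.12)
P6 → Z-8 (d²=325.35)

Z-8, Z-9, Z-9, Z-1, Z-8, Z-8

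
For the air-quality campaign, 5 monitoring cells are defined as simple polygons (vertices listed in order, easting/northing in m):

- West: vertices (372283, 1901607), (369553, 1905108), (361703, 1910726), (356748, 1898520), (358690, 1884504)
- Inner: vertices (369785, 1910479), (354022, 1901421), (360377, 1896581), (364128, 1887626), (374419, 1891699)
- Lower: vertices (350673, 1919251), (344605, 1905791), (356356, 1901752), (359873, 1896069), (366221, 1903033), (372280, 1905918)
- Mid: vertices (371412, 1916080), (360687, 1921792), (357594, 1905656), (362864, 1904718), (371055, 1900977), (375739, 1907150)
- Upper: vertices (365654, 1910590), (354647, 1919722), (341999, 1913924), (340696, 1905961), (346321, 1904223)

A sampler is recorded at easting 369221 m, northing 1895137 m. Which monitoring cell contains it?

Cast a ray rightward from (369221, 1895137). For each polygon, the edges (by vertex number in listed order) whose endpoints lie on opposite sides of northing = 1895137, where each meets that height, and whether that is right or left of the point:
West: 4–5 at easting≈357216.7 (left), 5–1 at easting≈367140.8 (left) → 0 crossings.
Inner: 3–4 at easting≈360981.9 (left), 5–1 at easting≈373570.7 (right) → 1 crossing.
Lower: no edge straddles that height → 0 crossings.
Mid: no edge straddles that height → 0 crossings.
Upper: no edge straddles that height → 0 crossings.
Only Inner has an odd count, so the point is inside Inner.

Inner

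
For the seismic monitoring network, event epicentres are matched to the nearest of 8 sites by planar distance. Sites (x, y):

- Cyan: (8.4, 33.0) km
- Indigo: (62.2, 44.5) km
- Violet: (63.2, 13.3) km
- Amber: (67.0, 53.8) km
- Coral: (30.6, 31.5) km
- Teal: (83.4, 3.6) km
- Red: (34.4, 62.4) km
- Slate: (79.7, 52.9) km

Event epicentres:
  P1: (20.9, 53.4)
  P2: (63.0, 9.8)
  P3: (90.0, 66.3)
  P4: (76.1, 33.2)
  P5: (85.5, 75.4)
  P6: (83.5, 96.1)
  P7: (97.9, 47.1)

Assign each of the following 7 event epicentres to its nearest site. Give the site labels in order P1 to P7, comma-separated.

Red, Violet, Slate, Indigo, Slate, Slate, Slate

P1 → Red (d²=263.25)
P2 → Violet (d²=12.29)
P3 → Slate (d²=285.65)
P4 → Indigo (d²=320.90)
P5 → Slate (d²=539.89)
P6 → Slate (d²=1880.68)
P7 → Slate (d²=364.88)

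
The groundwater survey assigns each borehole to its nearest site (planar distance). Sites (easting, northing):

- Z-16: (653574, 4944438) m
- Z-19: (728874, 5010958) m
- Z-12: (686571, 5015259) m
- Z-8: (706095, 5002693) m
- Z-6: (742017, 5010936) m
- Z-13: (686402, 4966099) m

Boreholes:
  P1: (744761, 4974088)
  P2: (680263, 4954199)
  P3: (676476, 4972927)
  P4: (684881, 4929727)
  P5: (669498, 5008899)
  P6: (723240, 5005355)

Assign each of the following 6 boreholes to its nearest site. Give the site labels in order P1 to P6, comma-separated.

Z-6, Z-13, Z-13, Z-16, Z-12, Z-19

P1 → Z-6 (d²=1365304640.00)
P2 → Z-13 (d²=179297321.00)
P3 → Z-13 (d²=145147060.00)
P4 → Z-16 (d²=1196541770.00)
P5 → Z-12 (d²=331936929.00)
P6 → Z-19 (d²=63135565.00)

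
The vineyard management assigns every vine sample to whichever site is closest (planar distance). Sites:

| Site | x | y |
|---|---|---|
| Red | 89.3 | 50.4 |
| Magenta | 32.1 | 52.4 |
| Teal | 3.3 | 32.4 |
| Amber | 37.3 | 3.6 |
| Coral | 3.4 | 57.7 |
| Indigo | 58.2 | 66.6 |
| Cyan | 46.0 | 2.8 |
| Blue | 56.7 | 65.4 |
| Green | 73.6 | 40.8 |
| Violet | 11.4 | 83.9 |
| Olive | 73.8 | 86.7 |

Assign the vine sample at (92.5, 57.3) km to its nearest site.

Squared distances to each site:
Red: 57.850; Magenta: 3672.170; Teal: 8576.650; Amber: 5930.730; Coral: 7938.970; Indigo: 1262.980; Cyan: 5132.500; Blue: 1347.250; Green: 629.460; Violet: 7284.770; Olive: 1214.050.
Minimum at Red.

Red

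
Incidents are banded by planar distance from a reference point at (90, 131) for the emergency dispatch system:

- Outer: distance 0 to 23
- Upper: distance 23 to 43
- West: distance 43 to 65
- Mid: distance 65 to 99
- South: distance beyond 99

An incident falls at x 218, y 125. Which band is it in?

South

Distance = √((218−90)² + (125−131)²) = √(16384.000 + 36.000) = 128.141.
99 ≤ 128.141 < ∞ → South.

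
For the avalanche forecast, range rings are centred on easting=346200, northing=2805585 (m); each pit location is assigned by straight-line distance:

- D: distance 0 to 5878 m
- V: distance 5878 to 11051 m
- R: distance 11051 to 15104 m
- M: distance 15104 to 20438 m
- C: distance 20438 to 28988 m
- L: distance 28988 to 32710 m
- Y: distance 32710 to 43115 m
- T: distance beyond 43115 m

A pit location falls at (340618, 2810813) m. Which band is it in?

Distance = √((340618−346200)² + (2810813−2805585)²) = √(31158724.000 + 27331984.000) = 7647.922 m.
5878 ≤ 7647.922 < 11051 → V.

V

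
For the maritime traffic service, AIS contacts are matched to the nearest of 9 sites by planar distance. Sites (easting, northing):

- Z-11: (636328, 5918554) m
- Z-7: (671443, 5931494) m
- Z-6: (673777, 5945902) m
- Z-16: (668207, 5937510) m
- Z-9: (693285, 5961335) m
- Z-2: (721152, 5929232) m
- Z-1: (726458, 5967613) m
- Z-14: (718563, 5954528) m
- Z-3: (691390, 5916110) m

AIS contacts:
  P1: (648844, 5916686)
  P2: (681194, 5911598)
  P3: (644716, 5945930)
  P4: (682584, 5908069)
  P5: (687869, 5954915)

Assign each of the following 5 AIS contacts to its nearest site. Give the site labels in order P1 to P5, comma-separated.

P1 → Z-11 (d²=160139680.00)
P2 → Z-3 (d²=124316560.00)
P3 → Z-16 (d²=622723481.00)
P4 → Z-3 (d²=142203317.00)
P5 → Z-9 (d²=70549456.00)

Z-11, Z-3, Z-16, Z-3, Z-9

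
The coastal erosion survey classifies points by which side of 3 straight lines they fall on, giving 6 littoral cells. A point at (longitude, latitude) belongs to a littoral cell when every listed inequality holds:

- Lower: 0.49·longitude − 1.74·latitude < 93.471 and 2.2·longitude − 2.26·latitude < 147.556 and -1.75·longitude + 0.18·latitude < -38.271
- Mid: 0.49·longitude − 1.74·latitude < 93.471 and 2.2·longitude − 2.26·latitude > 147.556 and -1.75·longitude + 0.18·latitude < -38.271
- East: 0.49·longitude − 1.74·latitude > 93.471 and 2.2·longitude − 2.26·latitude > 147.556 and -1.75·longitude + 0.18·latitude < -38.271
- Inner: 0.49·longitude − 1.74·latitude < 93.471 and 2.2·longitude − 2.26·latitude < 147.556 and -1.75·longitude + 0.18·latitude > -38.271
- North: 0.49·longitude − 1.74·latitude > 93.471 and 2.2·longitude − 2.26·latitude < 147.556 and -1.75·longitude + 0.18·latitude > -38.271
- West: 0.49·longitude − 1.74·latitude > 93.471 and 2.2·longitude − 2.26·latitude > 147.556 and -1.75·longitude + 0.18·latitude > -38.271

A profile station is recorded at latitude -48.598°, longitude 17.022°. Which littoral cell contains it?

Lower

0.49·17.022 − 1.74·-48.598 = 92.901, which is < 93.471
2.2·17.022 − 2.26·-48.598 = 147.280, which is < 147.556
-1.75·17.022 + 0.18·-48.598 = -38.536, which is < -38.271
This sign pattern matches Lower.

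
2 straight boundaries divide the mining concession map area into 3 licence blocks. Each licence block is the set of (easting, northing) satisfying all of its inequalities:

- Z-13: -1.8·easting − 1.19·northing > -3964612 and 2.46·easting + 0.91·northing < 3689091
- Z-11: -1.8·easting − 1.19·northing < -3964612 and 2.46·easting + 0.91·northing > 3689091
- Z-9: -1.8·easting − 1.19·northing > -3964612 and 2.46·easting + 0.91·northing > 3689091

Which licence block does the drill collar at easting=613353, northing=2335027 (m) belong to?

-1.8·613353 − 1.19·2335027 = -3882717.530, which is > -3964612
2.46·613353 + 0.91·2335027 = 3633722.950, which is < 3689091
This sign pattern matches Z-13.

Z-13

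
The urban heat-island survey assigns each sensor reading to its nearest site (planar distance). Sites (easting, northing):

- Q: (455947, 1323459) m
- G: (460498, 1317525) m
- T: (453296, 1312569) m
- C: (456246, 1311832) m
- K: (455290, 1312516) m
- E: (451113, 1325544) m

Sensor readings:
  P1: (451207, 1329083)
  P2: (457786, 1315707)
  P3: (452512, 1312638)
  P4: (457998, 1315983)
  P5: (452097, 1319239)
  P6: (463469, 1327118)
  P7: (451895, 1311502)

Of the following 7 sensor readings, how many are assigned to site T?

2

P1 → E
P2 → G
P3 → T
P4 → G
P5 → Q
P6 → Q
P7 → T
2 of the 7 go to T.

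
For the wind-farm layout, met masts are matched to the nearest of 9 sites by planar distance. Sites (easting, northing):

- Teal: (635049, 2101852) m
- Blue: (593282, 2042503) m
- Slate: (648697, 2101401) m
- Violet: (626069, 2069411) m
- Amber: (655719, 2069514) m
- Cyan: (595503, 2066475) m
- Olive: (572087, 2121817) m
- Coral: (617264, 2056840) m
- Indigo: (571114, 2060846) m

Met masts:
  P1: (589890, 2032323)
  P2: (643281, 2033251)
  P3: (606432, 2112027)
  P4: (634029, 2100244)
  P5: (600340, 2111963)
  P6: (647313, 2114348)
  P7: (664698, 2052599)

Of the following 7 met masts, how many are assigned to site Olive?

P1 → Blue
P2 → Coral
P3 → Teal
P4 → Teal
P5 → Olive
P6 → Slate
P7 → Amber
1 of the 7 goes to Olive.

1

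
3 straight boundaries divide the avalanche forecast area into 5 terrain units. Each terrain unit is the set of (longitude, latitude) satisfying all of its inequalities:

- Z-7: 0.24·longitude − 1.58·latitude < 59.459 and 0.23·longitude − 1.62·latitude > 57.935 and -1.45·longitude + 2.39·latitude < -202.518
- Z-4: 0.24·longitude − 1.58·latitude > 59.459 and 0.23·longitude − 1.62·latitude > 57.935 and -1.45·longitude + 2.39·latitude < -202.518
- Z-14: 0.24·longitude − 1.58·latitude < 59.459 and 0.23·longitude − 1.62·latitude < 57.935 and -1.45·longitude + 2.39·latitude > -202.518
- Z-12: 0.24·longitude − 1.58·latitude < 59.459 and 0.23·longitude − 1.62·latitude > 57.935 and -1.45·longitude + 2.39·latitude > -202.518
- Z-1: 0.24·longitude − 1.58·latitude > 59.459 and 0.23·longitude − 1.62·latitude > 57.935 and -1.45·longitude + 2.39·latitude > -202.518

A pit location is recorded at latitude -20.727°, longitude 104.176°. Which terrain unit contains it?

0.24·104.176 − 1.58·-20.727 = 57.751, which is < 59.459
0.23·104.176 − 1.62·-20.727 = 57.538, which is < 57.935
-1.45·104.176 + 2.39·-20.727 = -200.593, which is > -202.518
This sign pattern matches Z-14.

Z-14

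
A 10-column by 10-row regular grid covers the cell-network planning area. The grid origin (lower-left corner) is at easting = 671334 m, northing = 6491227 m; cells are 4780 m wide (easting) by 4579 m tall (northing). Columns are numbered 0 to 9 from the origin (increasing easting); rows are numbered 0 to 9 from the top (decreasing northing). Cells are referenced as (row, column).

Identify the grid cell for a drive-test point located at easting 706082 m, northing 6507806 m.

(6, 7)

Column index: ⌊(706082 − 671334) / 4780⌋ = ⌊7.269⌋ = 7
Row offset from origin: ⌊(6507806 − 6491227) / 4579⌋ = ⌊3.621⌋ = 3 → row 6 (counted from top)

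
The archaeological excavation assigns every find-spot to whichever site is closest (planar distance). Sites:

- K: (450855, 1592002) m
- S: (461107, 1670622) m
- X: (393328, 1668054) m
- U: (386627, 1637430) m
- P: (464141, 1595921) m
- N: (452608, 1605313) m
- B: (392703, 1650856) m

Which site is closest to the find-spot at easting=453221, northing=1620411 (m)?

Squared distances to each site:
K: 812669237.000; S: 2583333517.000; X: 5857026898.000; U: 4724407197.000; P: 719006500.000; N: 228325373.000; B: 4589326349.000.
Minimum at N.

N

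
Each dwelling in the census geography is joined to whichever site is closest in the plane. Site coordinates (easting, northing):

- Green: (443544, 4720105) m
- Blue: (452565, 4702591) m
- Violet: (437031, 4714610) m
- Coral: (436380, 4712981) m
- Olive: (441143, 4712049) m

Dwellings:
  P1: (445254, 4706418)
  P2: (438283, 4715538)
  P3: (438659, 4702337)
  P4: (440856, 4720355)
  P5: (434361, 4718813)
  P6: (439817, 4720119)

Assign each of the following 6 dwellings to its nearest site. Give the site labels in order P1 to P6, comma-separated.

Olive, Violet, Olive, Green, Violet, Green

P1 → Olive (d²=48608482.00)
P2 → Violet (d²=2428688.00)
P3 → Olive (d²=100493200.00)
P4 → Green (d²=7287844.00)
P5 → Violet (d²=24794109.00)
P6 → Green (d²=13890725.00)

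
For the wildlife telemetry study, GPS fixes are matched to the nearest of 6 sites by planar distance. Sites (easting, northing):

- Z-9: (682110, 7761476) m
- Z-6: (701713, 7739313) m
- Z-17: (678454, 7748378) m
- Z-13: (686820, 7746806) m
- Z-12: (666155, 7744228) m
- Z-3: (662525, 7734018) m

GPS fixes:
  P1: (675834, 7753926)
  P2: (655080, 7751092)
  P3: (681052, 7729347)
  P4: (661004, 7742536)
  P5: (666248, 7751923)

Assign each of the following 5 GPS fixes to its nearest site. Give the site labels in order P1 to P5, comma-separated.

P1 → Z-17 (d²=37644704.00)
P2 → Z-12 (d²=169770121.00)
P3 → Z-13 (d²=338086505.00)
P4 → Z-12 (d²=29395665.00)
P5 → Z-12 (d²=59221674.00)

Z-17, Z-12, Z-13, Z-12, Z-12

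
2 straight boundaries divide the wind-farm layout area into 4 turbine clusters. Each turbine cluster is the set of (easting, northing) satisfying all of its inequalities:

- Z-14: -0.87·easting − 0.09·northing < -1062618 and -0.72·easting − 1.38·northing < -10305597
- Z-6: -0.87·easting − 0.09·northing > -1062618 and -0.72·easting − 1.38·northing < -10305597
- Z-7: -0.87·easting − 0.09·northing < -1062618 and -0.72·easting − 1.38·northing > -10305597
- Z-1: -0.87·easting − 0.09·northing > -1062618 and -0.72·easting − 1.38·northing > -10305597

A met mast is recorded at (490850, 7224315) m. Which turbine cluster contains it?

Z-14

-0.87·490850 − 0.09·7224315 = -1077227.850, which is < -1062618
-0.72·490850 − 1.38·7224315 = -10322966.700, which is < -10305597
This sign pattern matches Z-14.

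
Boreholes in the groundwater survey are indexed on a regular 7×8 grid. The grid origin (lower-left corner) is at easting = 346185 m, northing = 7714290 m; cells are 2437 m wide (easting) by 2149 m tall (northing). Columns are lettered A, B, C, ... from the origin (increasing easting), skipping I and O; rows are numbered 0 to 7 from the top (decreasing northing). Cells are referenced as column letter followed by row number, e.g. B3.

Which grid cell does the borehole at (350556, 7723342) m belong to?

B3

Column index: ⌊(350556 − 346185) / 2437⌋ = ⌊1.794⌋ = 1 → column B
Row offset from origin: ⌊(7723342 − 7714290) / 2149⌋ = ⌊4.212⌋ = 4 → row 3 (counted from top)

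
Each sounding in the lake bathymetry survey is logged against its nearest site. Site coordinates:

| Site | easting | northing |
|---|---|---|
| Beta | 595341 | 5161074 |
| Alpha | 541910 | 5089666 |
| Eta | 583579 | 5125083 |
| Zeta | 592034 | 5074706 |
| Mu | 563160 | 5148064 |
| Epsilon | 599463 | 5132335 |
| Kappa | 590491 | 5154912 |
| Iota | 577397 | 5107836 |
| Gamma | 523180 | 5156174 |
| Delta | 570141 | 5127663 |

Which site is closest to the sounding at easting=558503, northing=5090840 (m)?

Squared distances to each site:
Beta: 6289853000.000; Alpha: 276705925.000; Eta: 1801388825.000; Zeta: 1384633917.000; Mu: 3296273825.000; Epsilon: 3399556625.000; Kappa: 5128453328.000; Iota: 645847252.000; Gamma: 5516245885.000; Delta: 1491376373.000.
Minimum at Alpha.

Alpha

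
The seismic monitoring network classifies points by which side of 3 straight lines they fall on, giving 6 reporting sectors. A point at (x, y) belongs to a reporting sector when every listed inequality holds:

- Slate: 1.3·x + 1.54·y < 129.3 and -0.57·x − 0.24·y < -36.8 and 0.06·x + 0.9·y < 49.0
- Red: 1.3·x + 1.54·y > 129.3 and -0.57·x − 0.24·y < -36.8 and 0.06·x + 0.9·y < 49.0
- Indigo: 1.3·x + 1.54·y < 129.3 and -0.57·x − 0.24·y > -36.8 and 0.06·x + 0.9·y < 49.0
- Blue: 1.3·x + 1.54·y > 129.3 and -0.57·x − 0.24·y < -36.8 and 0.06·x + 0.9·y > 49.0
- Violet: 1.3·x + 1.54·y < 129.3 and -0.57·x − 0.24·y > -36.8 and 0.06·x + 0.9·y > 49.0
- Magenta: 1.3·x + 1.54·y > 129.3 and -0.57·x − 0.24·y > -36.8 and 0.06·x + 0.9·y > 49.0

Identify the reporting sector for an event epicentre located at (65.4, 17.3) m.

1.3·65.4 + 1.54·17.3 = 111.662, which is < 129.3
-0.57·65.4 − 0.24·17.3 = -41.430, which is < -36.8
0.06·65.4 + 0.9·17.3 = 19.494, which is < 49.0
This sign pattern matches Slate.

Slate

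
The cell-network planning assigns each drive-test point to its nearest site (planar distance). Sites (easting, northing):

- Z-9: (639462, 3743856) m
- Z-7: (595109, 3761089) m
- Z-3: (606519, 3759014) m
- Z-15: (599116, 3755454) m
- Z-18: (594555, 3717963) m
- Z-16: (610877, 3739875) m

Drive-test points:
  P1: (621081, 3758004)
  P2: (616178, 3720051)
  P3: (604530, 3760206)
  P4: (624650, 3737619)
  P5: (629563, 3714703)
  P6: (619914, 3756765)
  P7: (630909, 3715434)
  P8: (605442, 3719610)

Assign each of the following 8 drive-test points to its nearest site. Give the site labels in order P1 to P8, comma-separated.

P1 → Z-3 (d²=213071944.00)
P2 → Z-16 (d²=421091577.00)
P3 → Z-3 (d²=5376985.00)
P4 → Z-16 (d²=194785065.00)
P5 → Z-9 (d²=947887610.00)
P6 → Z-3 (d²=184484026.00)
P7 → Z-9 (d²=880963893.00)
P8 → Z-18 (d²=121239378.00)

Z-3, Z-16, Z-3, Z-16, Z-9, Z-3, Z-9, Z-18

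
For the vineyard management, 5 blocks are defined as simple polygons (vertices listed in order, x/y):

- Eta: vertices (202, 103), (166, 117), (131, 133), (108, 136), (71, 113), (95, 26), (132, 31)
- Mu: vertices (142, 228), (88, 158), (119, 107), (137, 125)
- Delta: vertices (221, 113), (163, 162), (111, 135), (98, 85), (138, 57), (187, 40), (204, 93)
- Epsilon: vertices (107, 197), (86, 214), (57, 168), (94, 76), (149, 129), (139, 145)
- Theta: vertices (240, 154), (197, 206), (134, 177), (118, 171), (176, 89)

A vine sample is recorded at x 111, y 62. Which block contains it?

Eta

Cast a ray rightward from (111, 62). For each polygon, the edges (by vertex number in listed order) whose endpoints lie on opposite sides of y = 62, where each meets that height, and whether that is right or left of the point:
Eta: 5–6 at x≈85.1 (left), 7–1 at x≈162.1 (right) → 1 crossing.
Mu: no edge straddles that height → 0 crossings.
Delta: 4–5 at x≈130.9 (right), 6–7 at x≈194.1 (right) → 2 crossings.
Epsilon: no edge straddles that height → 0 crossings.
Theta: no edge straddles that height → 0 crossings.
Only Eta has an odd count, so the point is inside Eta.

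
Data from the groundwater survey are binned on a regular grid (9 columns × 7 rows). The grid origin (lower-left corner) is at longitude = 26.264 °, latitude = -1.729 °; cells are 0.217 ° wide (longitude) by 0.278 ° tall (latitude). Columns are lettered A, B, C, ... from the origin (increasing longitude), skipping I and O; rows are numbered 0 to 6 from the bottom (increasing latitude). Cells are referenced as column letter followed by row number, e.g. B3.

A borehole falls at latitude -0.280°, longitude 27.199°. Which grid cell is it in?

E5

Column index: ⌊(27.199 − 26.264) / 0.217⌋ = ⌊4.309⌋ = 4 → column E
Row offset from origin: ⌊(-0.280 − -1.729) / 0.278⌋ = ⌊5.212⌋ = 5 → row 5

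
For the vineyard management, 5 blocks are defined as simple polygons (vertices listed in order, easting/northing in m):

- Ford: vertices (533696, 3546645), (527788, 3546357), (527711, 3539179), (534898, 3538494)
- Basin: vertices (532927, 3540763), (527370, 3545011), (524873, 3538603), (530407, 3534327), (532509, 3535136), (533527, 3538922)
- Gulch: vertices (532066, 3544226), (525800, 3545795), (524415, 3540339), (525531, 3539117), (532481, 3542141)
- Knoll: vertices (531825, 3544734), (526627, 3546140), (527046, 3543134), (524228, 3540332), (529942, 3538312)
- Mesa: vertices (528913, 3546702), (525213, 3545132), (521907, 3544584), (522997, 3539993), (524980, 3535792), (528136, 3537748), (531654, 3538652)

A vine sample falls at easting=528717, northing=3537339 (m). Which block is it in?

Basin

Cast a ray rightward from (528717, 3537339). For each polygon, the edges (by vertex number in listed order) whose endpoints lie on opposite sides of northing = 3537339, where each meets that height, and whether that is right or left of the point:
Ford: no edge straddles that height → 0 crossings.
Basin: 3–4 at easting≈526508.9 (left), 5–6 at easting≈533101.4 (right) → 1 crossing.
Gulch: no edge straddles that height → 0 crossings.
Knoll: no edge straddles that height → 0 crossings.
Mesa: 4–5 at easting≈524249.8 (left), 5–6 at easting≈527476.1 (left) → 0 crossings.
Only Basin has an odd count, so the point is inside Basin.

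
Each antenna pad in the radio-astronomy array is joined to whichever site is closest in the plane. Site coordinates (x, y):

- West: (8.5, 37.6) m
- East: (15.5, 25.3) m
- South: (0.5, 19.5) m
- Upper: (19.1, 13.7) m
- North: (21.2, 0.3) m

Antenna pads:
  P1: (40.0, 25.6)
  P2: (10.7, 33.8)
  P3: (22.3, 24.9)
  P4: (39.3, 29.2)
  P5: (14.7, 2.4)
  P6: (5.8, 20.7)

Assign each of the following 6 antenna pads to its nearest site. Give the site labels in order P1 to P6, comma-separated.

Upper, West, East, East, North, South

P1 → Upper (d²=578.42)
P2 → West (d²=19.28)
P3 → East (d²=46.40)
P4 → East (d²=581.65)
P5 → North (d²=46.66)
P6 → South (d²=29.53)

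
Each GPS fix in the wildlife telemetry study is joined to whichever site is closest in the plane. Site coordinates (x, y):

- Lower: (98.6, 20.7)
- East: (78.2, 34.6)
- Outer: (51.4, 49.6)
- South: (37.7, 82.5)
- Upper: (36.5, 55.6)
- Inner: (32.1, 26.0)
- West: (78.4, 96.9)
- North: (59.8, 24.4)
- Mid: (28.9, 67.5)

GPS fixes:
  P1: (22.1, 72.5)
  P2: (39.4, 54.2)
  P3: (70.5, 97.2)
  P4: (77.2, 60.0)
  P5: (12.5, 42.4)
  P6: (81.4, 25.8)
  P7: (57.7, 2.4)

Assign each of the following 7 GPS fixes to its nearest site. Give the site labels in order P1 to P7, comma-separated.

P1 → Mid (d²=71.24)
P2 → Upper (d²=10.37)
P3 → West (d²=62.50)
P4 → East (d²=646.16)
P5 → Inner (d²=653.12)
P6 → East (d²=87.68)
P7 → North (d²=488.41)

Mid, Upper, West, East, Inner, East, North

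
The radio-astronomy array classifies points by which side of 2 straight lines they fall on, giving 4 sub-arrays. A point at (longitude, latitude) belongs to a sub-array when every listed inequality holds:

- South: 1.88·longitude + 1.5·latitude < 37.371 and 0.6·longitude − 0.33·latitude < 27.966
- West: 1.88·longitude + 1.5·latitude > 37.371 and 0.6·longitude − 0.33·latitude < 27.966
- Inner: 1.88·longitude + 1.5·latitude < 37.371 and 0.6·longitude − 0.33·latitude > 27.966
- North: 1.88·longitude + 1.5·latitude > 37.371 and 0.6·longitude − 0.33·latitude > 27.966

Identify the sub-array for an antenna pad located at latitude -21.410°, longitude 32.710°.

1.88·32.710 + 1.5·-21.410 = 29.380, which is < 37.371
0.6·32.710 − 0.33·-21.410 = 26.691, which is < 27.966
This sign pattern matches South.

South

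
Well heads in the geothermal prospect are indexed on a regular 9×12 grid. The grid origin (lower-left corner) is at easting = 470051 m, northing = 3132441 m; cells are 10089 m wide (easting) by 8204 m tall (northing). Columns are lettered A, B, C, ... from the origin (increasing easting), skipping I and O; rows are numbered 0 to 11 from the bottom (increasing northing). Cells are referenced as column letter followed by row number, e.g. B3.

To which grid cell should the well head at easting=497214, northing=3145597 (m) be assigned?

Column index: ⌊(497214 − 470051) / 10089⌋ = ⌊2.692⌋ = 2 → column C
Row offset from origin: ⌊(3145597 − 3132441) / 8204⌋ = ⌊1.604⌋ = 1 → row 1

C1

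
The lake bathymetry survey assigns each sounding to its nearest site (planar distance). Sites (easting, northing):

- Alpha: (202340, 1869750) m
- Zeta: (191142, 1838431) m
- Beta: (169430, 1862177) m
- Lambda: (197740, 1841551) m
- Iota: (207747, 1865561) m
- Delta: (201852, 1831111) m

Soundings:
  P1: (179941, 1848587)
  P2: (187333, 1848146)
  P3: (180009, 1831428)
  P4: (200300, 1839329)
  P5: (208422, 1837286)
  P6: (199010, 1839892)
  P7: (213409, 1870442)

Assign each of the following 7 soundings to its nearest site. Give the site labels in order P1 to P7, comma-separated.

P1 → Zeta (d²=228606737.00)
P2 → Zeta (d²=108889706.00)
P3 → Zeta (d²=172985698.00)
P4 → Lambda (d²=11490884.00)
P5 → Delta (d²=81295525.00)
P6 → Lambda (d²=4365181.00)
P7 → Iota (d²=55882405.00)

Zeta, Zeta, Zeta, Lambda, Delta, Lambda, Iota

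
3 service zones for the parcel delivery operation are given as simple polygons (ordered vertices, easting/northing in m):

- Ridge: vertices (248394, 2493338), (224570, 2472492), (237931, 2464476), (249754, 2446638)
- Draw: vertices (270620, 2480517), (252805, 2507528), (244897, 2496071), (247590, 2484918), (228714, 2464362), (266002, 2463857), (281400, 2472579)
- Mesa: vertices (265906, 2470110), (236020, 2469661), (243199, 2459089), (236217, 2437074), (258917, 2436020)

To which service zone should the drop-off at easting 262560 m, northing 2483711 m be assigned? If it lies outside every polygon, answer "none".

Cast a ray rightward from (262560, 2483711). For each polygon, the edges (by vertex number in listed order) whose endpoints lie on opposite sides of northing = 2483711, where each meets that height, and whether that is right or left of the point:
Ridge: 1–2 at easting≈237391.7 (left), 4–1 at easting≈248674.4 (left) → 0 crossings.
Draw: 1–2 at easting≈268513.4 (right), 4–5 at easting≈246481.6 (left) → 1 crossing.
Mesa: no edge straddles that height → 0 crossings.
Only Draw has an odd count, so the point is inside Draw.

Draw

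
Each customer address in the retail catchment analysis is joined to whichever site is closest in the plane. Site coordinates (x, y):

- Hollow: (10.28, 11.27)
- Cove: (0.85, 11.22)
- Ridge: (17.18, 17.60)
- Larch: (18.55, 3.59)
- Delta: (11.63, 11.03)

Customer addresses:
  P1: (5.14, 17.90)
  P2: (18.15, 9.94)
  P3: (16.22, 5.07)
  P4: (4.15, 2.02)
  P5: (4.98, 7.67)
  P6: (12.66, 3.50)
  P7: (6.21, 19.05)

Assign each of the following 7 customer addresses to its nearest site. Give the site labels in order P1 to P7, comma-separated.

P1 → Cove (d²=63.03)
P2 → Larch (d²=40.48)
P3 → Larch (d²=7.62)
P4 → Cove (d²=95.53)
P5 → Cove (d²=29.66)
P6 → Larch (d²=34.70)
P7 → Hollow (d²=77.09)

Cove, Larch, Larch, Cove, Cove, Larch, Hollow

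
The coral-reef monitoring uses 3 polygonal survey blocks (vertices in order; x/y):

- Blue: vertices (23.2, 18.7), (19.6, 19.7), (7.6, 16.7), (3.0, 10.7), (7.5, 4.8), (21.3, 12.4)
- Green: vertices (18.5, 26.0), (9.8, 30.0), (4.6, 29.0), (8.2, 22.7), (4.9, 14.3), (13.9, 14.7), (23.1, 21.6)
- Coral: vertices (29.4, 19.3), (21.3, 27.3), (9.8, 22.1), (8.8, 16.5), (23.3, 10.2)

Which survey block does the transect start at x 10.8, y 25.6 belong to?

Green

Cast a ray rightward from (10.8, 25.6). For each polygon, the edges (by vertex number in listed order) whose endpoints lie on opposite sides of y = 25.6, where each meets that height, and whether that is right or left of the point:
Blue: no edge straddles that height → 0 crossings.
Green: 3–4 at x≈6.54 (left), 7–1 at x≈18.92 (right) → 1 crossing.
Coral: 1–2 at x≈23.02 (right), 2–3 at x≈17.54 (right) → 2 crossings.
Only Green has an odd count, so the point is inside Green.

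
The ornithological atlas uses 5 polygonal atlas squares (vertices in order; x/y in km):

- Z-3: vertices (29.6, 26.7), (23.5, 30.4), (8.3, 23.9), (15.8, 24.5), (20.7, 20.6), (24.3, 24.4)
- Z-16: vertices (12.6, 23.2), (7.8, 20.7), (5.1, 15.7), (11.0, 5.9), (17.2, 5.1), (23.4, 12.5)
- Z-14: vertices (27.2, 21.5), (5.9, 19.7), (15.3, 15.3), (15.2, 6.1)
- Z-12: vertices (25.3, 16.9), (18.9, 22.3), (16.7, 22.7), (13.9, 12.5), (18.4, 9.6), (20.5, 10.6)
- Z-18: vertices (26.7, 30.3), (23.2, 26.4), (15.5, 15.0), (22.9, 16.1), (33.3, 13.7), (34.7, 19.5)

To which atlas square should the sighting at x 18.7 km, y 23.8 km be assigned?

Z-3

Cast a ray rightward from (18.7, 23.8). For each polygon, the edges (by vertex number in listed order) whose endpoints lie on opposite sides of y = 23.8, where each meets that height, and whether that is right or left of the point:
Z-3: 4–5 at x≈16.68 (left), 5–6 at x≈23.73 (right) → 1 crossing.
Z-16: no edge straddles that height → 0 crossings.
Z-14: no edge straddles that height → 0 crossings.
Z-12: no edge straddles that height → 0 crossings.
Z-18: 2–3 at x≈21.44 (right), 6–1 at x≈31.51 (right) → 2 crossings.
Only Z-3 has an odd count, so the point is inside Z-3.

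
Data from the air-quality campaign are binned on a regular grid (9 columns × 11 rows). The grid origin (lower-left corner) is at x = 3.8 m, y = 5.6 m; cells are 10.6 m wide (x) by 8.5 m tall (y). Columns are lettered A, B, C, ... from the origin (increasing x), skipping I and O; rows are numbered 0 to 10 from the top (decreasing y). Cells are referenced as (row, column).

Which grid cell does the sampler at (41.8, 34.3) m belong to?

(7, D)

Column index: ⌊(41.8 − 3.8) / 10.6⌋ = ⌊3.585⌋ = 3 → column D
Row offset from origin: ⌊(34.3 − 5.6) / 8.5⌋ = ⌊3.376⌋ = 3 → row 7 (counted from top)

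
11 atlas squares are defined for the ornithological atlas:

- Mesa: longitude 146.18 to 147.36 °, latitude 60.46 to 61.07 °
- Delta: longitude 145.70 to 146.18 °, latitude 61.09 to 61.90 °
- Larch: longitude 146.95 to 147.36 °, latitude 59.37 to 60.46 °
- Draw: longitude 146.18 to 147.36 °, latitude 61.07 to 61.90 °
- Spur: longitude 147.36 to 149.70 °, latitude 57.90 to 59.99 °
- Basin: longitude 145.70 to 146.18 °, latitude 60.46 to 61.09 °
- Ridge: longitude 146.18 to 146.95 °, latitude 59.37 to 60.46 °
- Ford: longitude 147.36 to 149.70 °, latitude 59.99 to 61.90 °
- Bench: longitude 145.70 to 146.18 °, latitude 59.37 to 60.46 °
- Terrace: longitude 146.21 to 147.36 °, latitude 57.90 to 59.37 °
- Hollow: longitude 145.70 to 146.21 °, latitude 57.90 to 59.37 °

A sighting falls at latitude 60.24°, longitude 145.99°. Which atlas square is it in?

The point has longitude = 145.99 and latitude = 60.24.
Only Bench satisfies 145.70 ≤ longitude ≤ 146.18 and 59.37 ≤ latitude ≤ 60.46.

Bench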